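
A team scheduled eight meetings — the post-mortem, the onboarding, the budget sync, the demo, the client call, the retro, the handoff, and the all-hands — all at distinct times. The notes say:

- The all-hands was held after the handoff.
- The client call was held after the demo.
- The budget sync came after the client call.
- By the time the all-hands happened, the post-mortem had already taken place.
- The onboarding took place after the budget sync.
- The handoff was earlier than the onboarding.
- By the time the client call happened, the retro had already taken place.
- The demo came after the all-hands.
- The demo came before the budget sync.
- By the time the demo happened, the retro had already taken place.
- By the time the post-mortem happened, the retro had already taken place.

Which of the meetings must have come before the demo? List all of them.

the all-hands, the handoff, the post-mortem, the retro

Directly stated before the demo: the all-hands and the retro.
The handoff reaches the demo via the handoff → the all-hands → the demo.
The post-mortem reaches the demo via the post-mortem → the all-hands → the demo.
No chain forces the onboarding (or any of the others) ahead of the demo.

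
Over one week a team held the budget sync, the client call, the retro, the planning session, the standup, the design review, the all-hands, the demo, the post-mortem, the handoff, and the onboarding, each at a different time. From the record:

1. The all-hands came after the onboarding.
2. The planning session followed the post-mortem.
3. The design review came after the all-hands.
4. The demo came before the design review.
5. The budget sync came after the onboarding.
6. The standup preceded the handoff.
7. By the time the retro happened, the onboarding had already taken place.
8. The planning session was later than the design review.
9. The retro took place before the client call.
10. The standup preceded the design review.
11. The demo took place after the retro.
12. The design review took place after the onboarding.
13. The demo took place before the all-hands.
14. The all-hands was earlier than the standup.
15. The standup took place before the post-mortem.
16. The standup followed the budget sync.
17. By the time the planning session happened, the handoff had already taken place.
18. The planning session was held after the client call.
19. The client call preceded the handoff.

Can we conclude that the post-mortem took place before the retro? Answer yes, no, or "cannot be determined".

Tracing the constraints gives the retro → the demo → the all-hands → the standup → the post-mortem, so the retro must come before the post-mortem.
That means the post-mortem cannot be before the retro.

no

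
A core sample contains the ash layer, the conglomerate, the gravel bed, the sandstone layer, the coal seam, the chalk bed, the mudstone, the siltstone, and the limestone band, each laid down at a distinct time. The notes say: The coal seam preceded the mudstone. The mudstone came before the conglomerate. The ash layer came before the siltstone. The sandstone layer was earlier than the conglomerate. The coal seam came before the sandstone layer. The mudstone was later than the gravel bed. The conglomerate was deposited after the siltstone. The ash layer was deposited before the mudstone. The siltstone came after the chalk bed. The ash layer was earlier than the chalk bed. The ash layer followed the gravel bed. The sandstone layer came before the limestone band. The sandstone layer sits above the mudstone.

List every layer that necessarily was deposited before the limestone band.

Directly stated before the limestone band: the sandstone layer.
The ash layer reaches the limestone band via the ash layer → the mudstone → the sandstone layer → the limestone band.
The coal seam reaches the limestone band via the coal seam → the sandstone layer → the limestone band.
The gravel bed reaches the limestone band via the gravel bed → the mudstone → the sandstone layer → the limestone band.
Likewise the mudstone reaches the limestone band by chaining the stated constraints.
No chain forces the chalk bed (or any of the others) ahead of the limestone band.

the ash layer, the coal seam, the gravel bed, the mudstone, the sandstone layer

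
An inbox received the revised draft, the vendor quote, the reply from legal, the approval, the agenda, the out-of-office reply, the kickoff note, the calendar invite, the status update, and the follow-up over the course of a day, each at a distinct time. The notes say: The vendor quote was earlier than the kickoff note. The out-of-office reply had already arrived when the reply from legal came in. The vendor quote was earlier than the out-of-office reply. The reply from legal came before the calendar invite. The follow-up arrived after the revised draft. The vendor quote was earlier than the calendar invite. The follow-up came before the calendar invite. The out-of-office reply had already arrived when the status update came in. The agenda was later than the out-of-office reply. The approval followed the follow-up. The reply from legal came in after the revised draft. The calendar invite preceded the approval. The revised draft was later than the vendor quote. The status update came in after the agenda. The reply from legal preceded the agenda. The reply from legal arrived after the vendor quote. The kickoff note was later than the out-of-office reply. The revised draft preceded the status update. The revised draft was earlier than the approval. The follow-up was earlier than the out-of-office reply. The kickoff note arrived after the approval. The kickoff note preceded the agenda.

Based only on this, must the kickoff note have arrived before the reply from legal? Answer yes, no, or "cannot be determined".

no

Tracing the constraints gives the reply from legal → the calendar invite → the approval → the kickoff note, so the reply from legal must come before the kickoff note.
That means the kickoff note cannot be before the reply from legal.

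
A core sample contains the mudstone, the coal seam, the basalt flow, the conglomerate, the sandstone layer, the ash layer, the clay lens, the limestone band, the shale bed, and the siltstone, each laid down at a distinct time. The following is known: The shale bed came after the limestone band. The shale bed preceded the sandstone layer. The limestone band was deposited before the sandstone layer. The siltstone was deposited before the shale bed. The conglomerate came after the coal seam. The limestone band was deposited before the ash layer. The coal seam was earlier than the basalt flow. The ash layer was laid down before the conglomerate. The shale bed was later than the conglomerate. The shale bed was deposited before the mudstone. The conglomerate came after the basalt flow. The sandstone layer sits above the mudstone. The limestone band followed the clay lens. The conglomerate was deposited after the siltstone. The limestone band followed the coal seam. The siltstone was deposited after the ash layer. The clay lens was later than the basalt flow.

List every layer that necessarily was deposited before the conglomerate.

Directly stated before the conglomerate: the ash layer, the basalt flow, the coal seam, and the siltstone.
The clay lens reaches the conglomerate via the clay lens → the limestone band → the ash layer → the conglomerate.
The limestone band reaches the conglomerate via the limestone band → the ash layer → the conglomerate.

the ash layer, the basalt flow, the clay lens, the coal seam, the limestone band, the siltstone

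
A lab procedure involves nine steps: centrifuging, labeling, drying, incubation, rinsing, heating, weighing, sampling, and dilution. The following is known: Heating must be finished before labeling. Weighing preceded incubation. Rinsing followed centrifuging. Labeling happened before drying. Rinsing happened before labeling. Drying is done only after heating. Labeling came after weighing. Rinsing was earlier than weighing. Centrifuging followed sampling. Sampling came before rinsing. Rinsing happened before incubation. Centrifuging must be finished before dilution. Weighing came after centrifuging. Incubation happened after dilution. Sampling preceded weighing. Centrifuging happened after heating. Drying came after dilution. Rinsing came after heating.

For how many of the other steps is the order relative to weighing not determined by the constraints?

1

Forced before weighing: centrifuging, heating, rinsing, and sampling; forced after weighing: drying, incubation, and labeling.
That leaves dilution with no forced order relative to weighing — 1.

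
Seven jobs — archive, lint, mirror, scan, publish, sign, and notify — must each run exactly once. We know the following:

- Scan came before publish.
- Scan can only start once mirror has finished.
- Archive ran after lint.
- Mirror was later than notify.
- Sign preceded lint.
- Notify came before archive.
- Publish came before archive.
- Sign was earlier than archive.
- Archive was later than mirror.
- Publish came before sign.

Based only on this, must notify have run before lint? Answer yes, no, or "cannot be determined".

yes

Chain the constraints: notify → mirror → scan → publish → sign → lint. Each link is directly stated, so notify comes before lint.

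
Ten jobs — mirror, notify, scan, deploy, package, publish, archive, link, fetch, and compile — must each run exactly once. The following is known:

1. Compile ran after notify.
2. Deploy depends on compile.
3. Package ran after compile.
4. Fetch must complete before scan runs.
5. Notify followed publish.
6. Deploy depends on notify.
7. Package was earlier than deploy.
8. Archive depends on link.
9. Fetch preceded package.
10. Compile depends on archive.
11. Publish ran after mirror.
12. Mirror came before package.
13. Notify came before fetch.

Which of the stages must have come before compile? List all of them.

archive, link, mirror, notify, publish

Directly stated before compile: archive and notify.
Link reaches compile via link → archive → compile.
Mirror reaches compile via mirror → publish → notify → compile.
Publish reaches compile via publish → notify → compile.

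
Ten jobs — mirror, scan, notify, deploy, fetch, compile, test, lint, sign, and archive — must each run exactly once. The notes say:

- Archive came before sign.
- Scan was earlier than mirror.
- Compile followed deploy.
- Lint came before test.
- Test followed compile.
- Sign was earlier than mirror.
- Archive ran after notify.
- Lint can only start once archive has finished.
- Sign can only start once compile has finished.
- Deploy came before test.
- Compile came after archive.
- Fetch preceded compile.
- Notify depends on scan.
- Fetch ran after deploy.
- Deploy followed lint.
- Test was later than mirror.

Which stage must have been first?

Scan has a chain of constraints placing it before every other stage, so scan must be first.

scan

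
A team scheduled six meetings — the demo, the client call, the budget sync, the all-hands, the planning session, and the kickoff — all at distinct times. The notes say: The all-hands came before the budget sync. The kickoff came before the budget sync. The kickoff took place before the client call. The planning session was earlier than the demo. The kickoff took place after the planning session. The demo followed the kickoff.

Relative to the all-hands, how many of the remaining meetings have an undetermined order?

Forced after the all-hands: the budget sync.
That leaves the client call, the demo, the kickoff, and the planning session with no forced order relative to the all-hands — 4.

4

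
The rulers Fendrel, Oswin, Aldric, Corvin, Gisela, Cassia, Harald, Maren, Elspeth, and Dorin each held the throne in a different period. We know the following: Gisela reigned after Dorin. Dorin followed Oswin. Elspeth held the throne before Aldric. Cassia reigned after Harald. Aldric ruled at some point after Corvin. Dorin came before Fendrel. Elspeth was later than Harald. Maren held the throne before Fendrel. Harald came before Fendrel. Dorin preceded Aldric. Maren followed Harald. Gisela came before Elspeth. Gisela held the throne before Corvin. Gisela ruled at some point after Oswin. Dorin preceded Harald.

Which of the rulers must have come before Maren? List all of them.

Directly stated before Maren: Harald.
Dorin reaches Maren via Dorin → Harald → Maren.
Oswin reaches Maren via Oswin → Dorin → Harald → Maren.

Dorin, Harald, Oswin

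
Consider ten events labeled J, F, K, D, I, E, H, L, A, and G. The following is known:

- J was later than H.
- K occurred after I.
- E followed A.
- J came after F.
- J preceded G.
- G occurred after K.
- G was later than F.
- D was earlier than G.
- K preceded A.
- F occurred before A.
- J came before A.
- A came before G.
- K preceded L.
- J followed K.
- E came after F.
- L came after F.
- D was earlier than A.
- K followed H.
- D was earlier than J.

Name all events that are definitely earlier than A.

Directly stated before A: D, F, J, and K.
H reaches A via H → K → A.
I reaches A via I → K → A.

D, F, H, I, J, K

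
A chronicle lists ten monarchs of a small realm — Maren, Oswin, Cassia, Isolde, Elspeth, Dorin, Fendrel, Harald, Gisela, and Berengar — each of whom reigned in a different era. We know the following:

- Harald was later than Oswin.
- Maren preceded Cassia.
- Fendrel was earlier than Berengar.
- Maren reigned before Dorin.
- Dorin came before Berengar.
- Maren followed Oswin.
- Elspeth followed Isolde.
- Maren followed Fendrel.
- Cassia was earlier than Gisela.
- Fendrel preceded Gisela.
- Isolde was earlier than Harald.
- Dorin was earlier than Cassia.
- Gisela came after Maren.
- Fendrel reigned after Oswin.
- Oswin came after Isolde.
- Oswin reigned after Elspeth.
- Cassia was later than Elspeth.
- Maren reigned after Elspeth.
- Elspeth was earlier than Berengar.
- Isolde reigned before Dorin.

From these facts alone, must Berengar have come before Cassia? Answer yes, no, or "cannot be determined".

cannot be determined

No chain of stated constraints runs from Berengar to Cassia, and none runs from Cassia to Berengar either.
So the relative order of Berengar and Cassia is not fixed by the given facts.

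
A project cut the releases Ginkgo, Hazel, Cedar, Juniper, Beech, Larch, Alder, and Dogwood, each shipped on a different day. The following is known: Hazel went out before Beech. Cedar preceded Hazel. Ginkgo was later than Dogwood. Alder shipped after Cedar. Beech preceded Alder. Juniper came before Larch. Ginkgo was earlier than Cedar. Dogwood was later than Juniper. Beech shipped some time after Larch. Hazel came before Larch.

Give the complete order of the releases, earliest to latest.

The constraints fix every adjacent pair, so only one ordering works:
Juniper → Dogwood → Ginkgo → Cedar → Hazel → Larch → Beech → Alder.

Juniper, Dogwood, Ginkgo, Cedar, Hazel, Larch, Beech, Alder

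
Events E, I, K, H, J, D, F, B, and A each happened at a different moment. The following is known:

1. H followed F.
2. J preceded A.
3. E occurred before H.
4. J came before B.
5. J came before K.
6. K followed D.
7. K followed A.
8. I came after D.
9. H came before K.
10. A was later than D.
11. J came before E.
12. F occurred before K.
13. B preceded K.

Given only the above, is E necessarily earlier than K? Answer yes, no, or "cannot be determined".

Chain the constraints: E → H → K. Each link is directly stated, so E comes before K.

yes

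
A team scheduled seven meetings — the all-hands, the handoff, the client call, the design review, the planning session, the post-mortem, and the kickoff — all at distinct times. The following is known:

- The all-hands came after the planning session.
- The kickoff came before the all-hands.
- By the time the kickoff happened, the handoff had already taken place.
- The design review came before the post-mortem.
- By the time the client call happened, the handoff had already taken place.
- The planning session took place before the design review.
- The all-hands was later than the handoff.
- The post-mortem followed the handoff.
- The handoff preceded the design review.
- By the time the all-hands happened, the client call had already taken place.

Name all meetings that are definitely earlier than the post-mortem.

the design review, the handoff, the planning session

Directly stated before the post-mortem: the design review and the handoff.
The planning session reaches the post-mortem via the planning session → the design review → the post-mortem.
No chain forces the client call (or any of the others) ahead of the post-mortem.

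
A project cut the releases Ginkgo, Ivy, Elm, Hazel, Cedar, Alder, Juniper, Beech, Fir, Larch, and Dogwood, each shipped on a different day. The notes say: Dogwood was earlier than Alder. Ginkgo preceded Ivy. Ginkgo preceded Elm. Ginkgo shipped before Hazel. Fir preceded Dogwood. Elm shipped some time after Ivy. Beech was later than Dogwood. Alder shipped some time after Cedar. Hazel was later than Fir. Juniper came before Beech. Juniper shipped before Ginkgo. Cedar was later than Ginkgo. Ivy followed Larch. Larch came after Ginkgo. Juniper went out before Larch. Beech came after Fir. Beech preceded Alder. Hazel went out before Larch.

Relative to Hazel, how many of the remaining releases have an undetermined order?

4

Forced before Hazel: Fir, Ginkgo, and Juniper; forced after Hazel: Elm, Ivy, and Larch.
That leaves Alder, Beech, Cedar, and Dogwood with no forced order relative to Hazel — 4.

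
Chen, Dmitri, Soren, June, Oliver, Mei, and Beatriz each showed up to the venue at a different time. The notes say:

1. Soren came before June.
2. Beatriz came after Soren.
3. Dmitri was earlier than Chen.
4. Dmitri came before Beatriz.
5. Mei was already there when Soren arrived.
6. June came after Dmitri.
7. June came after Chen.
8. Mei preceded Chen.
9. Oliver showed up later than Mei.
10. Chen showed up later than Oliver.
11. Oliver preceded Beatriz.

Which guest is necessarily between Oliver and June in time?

Tracing the constraints gives Oliver → Chen → June, so Chen sits after Oliver and before June.
No other guest is forced both after Oliver and before June.

Chen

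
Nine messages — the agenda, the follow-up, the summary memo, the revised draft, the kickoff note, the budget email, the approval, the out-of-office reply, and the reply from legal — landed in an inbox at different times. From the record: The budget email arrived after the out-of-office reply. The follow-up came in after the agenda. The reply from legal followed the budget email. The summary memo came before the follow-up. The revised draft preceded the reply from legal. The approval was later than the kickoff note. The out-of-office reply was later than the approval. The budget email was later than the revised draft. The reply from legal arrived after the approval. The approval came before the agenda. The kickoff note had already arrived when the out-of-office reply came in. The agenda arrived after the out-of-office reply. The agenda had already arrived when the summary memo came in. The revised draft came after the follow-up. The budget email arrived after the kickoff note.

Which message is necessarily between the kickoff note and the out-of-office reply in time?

the approval

Tracing the constraints gives the kickoff note → the approval → the out-of-office reply, so the approval sits after the kickoff note and before the out-of-office reply.
No other message is forced both after the kickoff note and before the out-of-office reply.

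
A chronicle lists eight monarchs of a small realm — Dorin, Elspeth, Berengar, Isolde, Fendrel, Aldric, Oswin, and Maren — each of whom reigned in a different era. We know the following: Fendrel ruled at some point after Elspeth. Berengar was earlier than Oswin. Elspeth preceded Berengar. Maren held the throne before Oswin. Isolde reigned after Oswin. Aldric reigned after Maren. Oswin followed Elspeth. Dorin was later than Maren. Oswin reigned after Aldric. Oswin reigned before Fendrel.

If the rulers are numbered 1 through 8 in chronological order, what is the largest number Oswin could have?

6

Oswin must come before Fendrel and Isolde — 2 rulers forced after them.
Everything else can be placed before Oswin in some valid order, so Oswin can sit as late as position 8 − 2 = 6.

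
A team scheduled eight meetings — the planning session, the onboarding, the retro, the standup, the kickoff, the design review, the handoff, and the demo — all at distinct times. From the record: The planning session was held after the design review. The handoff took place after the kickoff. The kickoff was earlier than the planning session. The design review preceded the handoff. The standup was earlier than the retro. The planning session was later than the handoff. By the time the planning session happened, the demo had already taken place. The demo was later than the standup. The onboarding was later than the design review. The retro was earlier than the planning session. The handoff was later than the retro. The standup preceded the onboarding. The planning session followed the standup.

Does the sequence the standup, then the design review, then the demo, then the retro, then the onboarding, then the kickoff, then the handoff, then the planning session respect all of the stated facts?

Check each stated constraint against the proposed order — e.g. the design review is ahead of the planning session; the standup is ahead of the planning session. Every pair is in the required order; nothing is violated.

yes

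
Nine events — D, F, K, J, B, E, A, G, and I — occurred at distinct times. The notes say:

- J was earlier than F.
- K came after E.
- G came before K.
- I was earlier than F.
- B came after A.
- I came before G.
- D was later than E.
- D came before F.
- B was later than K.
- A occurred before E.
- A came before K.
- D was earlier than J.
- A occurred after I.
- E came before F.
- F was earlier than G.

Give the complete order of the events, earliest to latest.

The constraints fix every adjacent pair, so only one ordering works:
I → A → E → D → J → F → G → K → B.

I, A, E, D, J, F, G, K, B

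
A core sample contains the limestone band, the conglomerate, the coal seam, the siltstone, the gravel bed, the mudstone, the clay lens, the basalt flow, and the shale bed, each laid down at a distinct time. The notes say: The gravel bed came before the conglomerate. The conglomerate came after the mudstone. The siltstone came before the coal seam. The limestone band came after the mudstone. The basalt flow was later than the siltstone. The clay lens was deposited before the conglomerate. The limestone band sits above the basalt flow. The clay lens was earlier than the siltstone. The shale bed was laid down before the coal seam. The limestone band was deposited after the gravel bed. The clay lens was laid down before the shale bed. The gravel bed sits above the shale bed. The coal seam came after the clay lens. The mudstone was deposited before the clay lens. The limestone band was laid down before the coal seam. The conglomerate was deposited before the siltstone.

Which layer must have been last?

Every other layer has a chain of constraints placing it before the coal seam, so the coal seam is last.

the coal seam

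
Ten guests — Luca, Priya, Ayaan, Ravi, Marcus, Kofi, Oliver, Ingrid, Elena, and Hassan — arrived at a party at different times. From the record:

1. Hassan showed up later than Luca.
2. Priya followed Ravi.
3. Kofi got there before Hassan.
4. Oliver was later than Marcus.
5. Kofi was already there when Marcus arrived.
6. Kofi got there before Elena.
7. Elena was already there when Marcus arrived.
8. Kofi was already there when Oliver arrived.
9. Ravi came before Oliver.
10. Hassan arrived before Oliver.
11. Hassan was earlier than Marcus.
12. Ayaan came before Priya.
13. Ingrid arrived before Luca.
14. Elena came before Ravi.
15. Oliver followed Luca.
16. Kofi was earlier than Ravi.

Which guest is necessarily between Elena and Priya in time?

Ravi

Tracing the constraints gives Elena → Ravi → Priya, so Ravi sits after Elena and before Priya.
No other guest is forced both after Elena and before Priya.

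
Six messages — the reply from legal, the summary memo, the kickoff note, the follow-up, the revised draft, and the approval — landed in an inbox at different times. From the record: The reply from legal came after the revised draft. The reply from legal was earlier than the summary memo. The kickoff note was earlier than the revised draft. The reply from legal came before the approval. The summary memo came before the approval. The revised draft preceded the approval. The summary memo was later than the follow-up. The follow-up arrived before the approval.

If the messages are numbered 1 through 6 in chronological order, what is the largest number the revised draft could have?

The revised draft must come before the approval, the reply from legal, and the summary memo — 3 messages forced after it.
Everything else can be placed before the revised draft in some valid order, so the revised draft can sit as late as position 6 − 3 = 3.

3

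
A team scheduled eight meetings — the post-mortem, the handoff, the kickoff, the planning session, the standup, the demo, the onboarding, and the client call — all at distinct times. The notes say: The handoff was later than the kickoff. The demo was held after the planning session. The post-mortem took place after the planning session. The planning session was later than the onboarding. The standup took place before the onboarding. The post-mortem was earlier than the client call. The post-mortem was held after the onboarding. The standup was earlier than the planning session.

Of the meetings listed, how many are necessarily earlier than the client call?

Directly stated before the client call: the post-mortem.
The onboarding reaches the client call via the onboarding → the post-mortem → the client call.
The planning session reaches the client call via the planning session → the post-mortem → the client call.
The standup reaches the client call via the standup → the onboarding → the post-mortem → the client call.
No chain forces the demo (or any of the others) ahead of the client call.
That's the onboarding, the planning session, the post-mortem, and the standup — 4 in all.

4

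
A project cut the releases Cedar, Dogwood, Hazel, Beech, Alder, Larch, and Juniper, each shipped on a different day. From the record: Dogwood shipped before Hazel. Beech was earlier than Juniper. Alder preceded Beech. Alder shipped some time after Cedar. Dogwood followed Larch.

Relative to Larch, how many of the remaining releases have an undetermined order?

Forced after Larch: Dogwood and Hazel.
That leaves Alder, Beech, Cedar, and Juniper with no forced order relative to Larch — 4.

4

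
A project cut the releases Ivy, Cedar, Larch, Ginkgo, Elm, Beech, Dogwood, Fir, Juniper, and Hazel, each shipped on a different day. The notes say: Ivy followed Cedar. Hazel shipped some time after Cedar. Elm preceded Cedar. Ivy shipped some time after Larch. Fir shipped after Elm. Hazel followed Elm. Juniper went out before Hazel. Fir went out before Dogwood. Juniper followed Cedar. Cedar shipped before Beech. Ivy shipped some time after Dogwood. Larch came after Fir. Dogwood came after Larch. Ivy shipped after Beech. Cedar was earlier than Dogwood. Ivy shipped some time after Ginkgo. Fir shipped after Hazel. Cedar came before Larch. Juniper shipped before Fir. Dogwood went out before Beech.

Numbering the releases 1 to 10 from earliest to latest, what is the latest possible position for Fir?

6

Fir must come before Beech, Dogwood, Ivy, and Larch — 4 releases forced after it.
Everything else can be placed before Fir in some valid order, so Fir can sit as late as position 10 − 4 = 6.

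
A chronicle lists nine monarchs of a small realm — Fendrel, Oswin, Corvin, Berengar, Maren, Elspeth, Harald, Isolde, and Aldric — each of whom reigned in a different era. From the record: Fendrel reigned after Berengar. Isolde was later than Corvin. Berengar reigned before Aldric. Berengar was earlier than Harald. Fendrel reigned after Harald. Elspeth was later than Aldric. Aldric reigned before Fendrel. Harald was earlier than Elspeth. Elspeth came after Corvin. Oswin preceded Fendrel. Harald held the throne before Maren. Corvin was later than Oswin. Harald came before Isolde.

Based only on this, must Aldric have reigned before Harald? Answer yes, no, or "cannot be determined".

cannot be determined

No chain of stated constraints runs from Aldric to Harald, and none runs from Harald to Aldric either.
So the relative order of Aldric and Harald is not fixed by the given facts.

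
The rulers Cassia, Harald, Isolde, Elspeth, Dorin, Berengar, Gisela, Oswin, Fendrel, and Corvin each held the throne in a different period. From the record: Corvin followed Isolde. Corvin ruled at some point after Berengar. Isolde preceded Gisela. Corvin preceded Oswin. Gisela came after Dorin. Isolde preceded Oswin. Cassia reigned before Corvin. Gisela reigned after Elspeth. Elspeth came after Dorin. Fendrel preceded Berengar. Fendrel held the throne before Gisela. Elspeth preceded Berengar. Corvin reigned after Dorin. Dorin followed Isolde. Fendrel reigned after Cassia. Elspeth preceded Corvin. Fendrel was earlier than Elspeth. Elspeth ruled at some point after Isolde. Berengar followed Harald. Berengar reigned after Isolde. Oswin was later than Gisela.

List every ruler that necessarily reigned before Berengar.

Cassia, Dorin, Elspeth, Fendrel, Harald, Isolde

Directly stated before Berengar: Elspeth, Fendrel, Harald, and Isolde.
Cassia reaches Berengar via Cassia → Fendrel → Berengar.
Dorin reaches Berengar via Dorin → Elspeth → Berengar.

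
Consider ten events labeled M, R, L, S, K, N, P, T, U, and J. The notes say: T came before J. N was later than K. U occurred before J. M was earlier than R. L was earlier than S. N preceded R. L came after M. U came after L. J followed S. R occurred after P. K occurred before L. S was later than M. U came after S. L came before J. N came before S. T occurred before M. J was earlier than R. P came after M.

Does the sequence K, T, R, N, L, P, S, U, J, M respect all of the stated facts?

no

The constraints require P before R, but in the proposed sequence R appears ahead of P. That one violation is enough.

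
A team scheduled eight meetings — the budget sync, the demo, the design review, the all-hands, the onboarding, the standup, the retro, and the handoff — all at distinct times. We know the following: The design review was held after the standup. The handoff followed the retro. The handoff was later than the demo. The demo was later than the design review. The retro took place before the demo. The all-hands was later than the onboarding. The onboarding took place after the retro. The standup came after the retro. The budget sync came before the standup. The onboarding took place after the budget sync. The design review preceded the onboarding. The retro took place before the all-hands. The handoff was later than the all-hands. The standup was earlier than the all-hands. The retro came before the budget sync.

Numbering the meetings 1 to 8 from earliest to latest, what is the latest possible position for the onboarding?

The onboarding must come before the all-hands and the handoff — 2 meetings forced after it.
Everything else can be placed before the onboarding in some valid order, so the onboarding can sit as late as position 8 − 2 = 6.

6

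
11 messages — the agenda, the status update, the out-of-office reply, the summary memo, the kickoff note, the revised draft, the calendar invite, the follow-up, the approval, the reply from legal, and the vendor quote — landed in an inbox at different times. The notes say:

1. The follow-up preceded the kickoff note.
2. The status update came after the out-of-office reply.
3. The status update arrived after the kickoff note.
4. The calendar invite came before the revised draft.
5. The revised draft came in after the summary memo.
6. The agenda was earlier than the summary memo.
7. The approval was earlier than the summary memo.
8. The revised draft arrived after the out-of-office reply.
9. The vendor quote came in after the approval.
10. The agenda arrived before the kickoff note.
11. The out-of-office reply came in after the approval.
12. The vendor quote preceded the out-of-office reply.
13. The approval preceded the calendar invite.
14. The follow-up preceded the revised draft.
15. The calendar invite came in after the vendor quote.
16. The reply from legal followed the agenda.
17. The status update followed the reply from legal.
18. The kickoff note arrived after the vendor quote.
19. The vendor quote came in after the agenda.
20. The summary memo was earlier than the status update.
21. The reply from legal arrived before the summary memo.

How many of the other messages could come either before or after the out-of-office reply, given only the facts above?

Forced before the out-of-office reply: the agenda, the approval, and the vendor quote; forced after the out-of-office reply: the revised draft and the status update.
That leaves the calendar invite, the follow-up, the kickoff note, the reply from legal, and the summary memo with no forced order relative to the out-of-office reply — 5.

5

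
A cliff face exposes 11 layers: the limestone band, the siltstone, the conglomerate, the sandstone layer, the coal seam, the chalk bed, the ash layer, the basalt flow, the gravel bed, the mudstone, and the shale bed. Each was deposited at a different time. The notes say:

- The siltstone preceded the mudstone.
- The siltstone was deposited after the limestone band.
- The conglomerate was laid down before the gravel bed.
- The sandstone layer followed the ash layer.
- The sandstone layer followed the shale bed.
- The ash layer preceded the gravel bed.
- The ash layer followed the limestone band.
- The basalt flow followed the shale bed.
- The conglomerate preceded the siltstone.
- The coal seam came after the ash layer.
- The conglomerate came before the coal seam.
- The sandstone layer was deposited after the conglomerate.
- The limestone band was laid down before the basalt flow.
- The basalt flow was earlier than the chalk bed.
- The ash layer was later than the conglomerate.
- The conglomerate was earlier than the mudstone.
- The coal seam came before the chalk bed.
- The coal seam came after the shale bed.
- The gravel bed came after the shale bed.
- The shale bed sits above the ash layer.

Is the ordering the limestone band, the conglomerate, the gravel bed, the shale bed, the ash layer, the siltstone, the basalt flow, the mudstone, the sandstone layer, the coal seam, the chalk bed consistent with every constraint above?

no

The constraints require the ash layer before the gravel bed, but in the proposed sequence the gravel bed appears ahead of the ash layer. That one violation is enough.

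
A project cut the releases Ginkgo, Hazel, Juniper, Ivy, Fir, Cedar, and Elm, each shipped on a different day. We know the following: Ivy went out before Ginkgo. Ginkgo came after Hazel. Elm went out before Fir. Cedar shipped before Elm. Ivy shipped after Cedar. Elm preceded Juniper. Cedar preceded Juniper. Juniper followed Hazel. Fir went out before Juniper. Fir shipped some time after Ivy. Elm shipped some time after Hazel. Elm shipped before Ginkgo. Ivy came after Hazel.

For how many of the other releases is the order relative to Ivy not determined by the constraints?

Forced before Ivy: Cedar and Hazel; forced after Ivy: Fir, Ginkgo, and Juniper.
That leaves Elm with no forced order relative to Ivy — 1.

1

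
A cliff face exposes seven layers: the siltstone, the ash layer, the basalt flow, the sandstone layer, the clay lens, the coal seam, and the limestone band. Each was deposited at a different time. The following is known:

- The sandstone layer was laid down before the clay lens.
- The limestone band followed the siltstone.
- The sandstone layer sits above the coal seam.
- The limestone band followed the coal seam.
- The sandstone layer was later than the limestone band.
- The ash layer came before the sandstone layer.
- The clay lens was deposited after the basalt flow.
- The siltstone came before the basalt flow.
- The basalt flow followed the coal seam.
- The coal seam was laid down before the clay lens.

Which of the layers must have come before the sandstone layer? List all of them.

the ash layer, the coal seam, the limestone band, the siltstone

Directly stated before the sandstone layer: the ash layer, the coal seam, and the limestone band.
The siltstone reaches the sandstone layer via the siltstone → the limestone band → the sandstone layer.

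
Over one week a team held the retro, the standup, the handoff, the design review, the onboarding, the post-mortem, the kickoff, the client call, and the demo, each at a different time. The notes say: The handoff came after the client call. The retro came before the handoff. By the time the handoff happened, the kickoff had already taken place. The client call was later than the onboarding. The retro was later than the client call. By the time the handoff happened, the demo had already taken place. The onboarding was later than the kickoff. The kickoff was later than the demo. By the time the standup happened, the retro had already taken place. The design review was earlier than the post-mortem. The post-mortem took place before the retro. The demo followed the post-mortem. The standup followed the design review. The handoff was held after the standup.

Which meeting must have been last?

the handoff

Every other meeting has a chain of constraints placing it before the handoff, so the handoff is last.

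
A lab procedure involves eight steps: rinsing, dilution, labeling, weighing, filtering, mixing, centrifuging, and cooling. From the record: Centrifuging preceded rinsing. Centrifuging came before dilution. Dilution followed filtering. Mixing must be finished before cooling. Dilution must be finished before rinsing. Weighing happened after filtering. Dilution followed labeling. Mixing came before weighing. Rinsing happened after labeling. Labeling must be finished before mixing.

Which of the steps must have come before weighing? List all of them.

filtering, labeling, mixing

Directly stated before weighing: filtering and mixing.
Labeling reaches weighing via labeling → mixing → weighing.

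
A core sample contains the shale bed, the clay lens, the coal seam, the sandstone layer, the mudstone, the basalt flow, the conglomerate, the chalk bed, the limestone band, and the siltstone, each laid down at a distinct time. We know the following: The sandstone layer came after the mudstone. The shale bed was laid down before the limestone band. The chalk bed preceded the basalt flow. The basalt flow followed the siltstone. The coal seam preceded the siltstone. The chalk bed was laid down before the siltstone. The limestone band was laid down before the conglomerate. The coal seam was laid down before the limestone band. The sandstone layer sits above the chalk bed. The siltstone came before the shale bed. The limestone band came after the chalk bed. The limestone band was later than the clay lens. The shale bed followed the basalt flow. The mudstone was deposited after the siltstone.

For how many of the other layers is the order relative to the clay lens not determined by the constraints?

Forced after the clay lens: the conglomerate and the limestone band.
That leaves the basalt flow, the chalk bed, the coal seam, the mudstone, the sandstone layer, the shale bed, and the siltstone with no forced order relative to the clay lens — 7.

7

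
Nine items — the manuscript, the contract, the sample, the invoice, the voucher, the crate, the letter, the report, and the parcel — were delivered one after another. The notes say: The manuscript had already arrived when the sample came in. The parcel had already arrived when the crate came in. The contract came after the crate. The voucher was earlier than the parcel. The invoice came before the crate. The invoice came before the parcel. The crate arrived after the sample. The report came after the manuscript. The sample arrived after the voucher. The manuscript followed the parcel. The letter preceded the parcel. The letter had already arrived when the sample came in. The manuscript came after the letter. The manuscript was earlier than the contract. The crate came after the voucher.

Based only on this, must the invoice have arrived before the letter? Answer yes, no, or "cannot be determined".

cannot be determined

No chain of stated constraints runs from the invoice to the letter, and none runs from the letter to the invoice either.
So the relative order of the invoice and the letter is not fixed by the given facts.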